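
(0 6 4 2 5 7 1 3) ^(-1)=(0 3 1 7 5 2 4 6) 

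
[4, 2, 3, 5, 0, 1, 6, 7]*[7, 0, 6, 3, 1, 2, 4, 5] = [1, 6, 3, 2, 7, 0, 4, 5]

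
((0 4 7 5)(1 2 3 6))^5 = (0 4 7 5)(1 2 3 6)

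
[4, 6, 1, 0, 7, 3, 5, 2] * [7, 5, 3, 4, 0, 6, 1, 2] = [0, 1, 5, 7, 2, 4, 6, 3]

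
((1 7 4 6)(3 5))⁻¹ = (1 6 4 7)(3 5)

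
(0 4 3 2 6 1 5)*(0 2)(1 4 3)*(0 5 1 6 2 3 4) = (0 4 6)(3 5)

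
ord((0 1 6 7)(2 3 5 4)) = 4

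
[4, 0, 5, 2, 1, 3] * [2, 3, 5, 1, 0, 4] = [0, 2, 4, 5, 3, 1]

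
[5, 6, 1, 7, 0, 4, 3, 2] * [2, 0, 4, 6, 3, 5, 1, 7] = [5, 1, 0, 7, 2, 3, 6, 4]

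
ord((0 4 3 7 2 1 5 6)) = 8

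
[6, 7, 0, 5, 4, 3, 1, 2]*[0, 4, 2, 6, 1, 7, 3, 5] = [3, 5, 0, 7, 1, 6, 4, 2]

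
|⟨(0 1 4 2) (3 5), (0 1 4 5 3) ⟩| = 360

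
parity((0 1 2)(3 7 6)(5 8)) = odd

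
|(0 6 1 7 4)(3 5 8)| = 15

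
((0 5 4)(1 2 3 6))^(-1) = (0 4 5)(1 6 3 2)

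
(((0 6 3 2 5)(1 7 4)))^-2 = (0 2 6 5 3)(1 7 4)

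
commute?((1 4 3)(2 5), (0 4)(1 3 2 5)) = no:(1 4 3)(2 5) * (0 4)(1 3 2 5) = (0 4 2 1), (0 4)(1 3 2 5) * (1 4 3)(2 5) = (0 3 5 4)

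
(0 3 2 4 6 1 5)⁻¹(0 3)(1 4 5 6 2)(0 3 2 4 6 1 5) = (0 1 4 5 6)(2 3)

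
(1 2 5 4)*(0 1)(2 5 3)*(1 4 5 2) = (0 4)(1 2 3)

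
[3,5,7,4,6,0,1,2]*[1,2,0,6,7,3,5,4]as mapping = [0→6,1→3,2→4,3→7,4→5,5→1,6→2,7→0]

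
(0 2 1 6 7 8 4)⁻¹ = (0 4 8 7 6 1 2)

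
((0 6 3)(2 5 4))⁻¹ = (0 3 6)(2 4 5)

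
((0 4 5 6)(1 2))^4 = ()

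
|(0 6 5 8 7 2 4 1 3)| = 9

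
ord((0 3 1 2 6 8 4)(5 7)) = 14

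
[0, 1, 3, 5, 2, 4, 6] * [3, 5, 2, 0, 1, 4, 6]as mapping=[0→3, 1→5, 2→0, 3→4, 4→2, 5→1, 6→6]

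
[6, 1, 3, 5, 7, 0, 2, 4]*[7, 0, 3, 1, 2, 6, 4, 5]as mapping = [0→4, 1→0, 2→1, 3→6, 4→5, 5→7, 6→3, 7→2]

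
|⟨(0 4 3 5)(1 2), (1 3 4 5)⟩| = 720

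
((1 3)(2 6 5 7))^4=()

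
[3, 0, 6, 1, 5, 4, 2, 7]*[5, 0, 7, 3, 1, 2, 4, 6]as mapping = [0→3, 1→5, 2→4, 3→0, 4→2, 5→1, 6→7, 7→6]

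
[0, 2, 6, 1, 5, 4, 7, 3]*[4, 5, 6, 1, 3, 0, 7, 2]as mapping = [0→4, 1→6, 2→7, 3→5, 4→0, 5→3, 6→2, 7→1]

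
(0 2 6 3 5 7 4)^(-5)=(0 6 5 4 2 3 7)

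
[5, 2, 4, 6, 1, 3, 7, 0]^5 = [0, 4, 1, 3, 2, 5, 6, 7]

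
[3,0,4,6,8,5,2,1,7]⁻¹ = [1,7,6,0,2,5,3,8,4]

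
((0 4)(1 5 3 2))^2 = (1 3)(2 5)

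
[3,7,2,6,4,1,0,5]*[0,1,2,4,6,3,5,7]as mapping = [0→4,1→7,2→2,3→5,4→6,5→1,6→0,7→3]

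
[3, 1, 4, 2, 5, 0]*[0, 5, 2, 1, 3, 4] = [1, 5, 3, 2, 4, 0]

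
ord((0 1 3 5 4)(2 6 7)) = 15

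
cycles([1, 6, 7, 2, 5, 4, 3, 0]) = (0 1 6 3 2 7)(4 5)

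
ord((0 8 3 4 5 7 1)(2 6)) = 14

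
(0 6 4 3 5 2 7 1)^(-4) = (0 5)(1 3)(2 6)(4 7)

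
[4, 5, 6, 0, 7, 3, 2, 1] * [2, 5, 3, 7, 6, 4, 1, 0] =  [6, 4, 1, 2, 0, 7, 3, 5]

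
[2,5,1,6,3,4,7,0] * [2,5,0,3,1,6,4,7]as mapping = [0→0,1→6,2→5,3→4,4→3,5→1,6→7,7→2]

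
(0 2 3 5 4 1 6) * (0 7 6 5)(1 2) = (0 1 5 4 2 3)(6 7)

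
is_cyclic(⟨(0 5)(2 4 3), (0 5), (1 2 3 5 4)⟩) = no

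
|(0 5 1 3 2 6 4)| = 7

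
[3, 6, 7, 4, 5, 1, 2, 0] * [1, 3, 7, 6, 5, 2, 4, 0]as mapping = [0→6, 1→4, 2→0, 3→5, 4→2, 5→3, 6→7, 7→1]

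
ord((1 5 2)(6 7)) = 6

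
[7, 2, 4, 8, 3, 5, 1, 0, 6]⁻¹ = [7, 6, 1, 4, 2, 5, 8, 0, 3]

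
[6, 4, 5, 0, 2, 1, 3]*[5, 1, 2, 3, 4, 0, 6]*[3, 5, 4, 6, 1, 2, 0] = [0, 1, 3, 2, 4, 5, 6]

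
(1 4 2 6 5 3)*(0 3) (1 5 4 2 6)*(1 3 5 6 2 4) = (0 5) (1 4 2 3 6) 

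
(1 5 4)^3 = ()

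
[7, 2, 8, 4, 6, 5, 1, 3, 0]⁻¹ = [8, 6, 1, 7, 3, 5, 4, 0, 2]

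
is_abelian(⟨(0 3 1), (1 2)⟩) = no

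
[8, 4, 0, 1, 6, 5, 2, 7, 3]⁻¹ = [2, 3, 6, 8, 1, 5, 4, 7, 0]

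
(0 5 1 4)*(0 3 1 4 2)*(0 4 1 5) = (1 2 4 3 5)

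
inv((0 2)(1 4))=(0 2)(1 4)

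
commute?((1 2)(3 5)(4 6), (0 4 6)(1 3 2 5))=no:(1 2)(3 5)(4 6)*(0 4 6)(1 3 2 5)=(0 4)(1 5 2 3), (0 4 6)(1 3 2 5)*(1 2)(3 5)(4 6)=(0 6)(1 5 2 3)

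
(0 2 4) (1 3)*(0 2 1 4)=(0 1 3 4 2) 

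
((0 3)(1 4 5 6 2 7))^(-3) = (0 3)(1 6)(2 4)(5 7)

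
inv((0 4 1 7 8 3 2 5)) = (0 5 2 3 8 7 1 4)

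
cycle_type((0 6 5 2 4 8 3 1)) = 8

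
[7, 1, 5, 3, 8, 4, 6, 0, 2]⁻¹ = [7, 1, 8, 3, 5, 2, 6, 0, 4]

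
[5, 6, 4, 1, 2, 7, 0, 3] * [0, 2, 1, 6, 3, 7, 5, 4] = [7, 5, 3, 2, 1, 4, 0, 6]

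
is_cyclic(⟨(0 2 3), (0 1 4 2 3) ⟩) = no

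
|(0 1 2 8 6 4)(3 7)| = 6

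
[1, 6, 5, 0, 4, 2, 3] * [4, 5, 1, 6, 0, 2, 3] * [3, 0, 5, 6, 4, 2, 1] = [2, 6, 5, 4, 3, 0, 1]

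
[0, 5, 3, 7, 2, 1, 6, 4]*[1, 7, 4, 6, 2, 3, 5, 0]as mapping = [0→1, 1→3, 2→6, 3→0, 4→4, 5→7, 6→5, 7→2]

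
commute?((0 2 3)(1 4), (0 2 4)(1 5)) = no:(0 2 3)(1 4) * (0 2 4)(1 5) = (0 4 5 1)(2 3), (0 2 4)(1 5) * (0 2 3)(1 4) = (0 3)(1 5 4 2)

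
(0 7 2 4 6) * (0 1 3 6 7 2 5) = (0 2 4 7 5)(1 3 6)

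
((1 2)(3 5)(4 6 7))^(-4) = (4 7 6)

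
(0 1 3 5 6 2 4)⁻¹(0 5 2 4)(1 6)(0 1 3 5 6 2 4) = (0 1 6 4)(2 3)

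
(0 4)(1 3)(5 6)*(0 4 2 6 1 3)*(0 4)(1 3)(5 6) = (0 2 5 3 1 4)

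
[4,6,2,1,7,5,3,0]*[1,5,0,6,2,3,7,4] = [2,7,0,5,4,3,6,1]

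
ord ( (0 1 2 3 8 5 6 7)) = 8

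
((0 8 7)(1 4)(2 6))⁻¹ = (0 7 8)(1 4)(2 6)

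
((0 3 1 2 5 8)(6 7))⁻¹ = (0 8 5 2 1 3)(6 7)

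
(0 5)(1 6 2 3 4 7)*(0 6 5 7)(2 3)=(0 7 1 5 6 3 4)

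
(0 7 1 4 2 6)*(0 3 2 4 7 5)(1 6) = (0 5)(1 7 6 3 2)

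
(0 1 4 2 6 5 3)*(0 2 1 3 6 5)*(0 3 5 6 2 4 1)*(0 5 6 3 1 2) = (0 6 1 2 3 4 5)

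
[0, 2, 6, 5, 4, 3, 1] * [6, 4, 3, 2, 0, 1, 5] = [6, 3, 5, 1, 0, 2, 4]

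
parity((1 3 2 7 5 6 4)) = even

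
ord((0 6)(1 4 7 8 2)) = 10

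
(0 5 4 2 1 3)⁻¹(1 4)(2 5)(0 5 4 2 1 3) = (1 4)(2 3)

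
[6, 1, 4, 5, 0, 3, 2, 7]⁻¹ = [4, 1, 6, 5, 2, 3, 0, 7]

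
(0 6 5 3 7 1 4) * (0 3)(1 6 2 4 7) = (0 2 4 3 1 7 6 5)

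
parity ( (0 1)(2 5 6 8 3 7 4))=odd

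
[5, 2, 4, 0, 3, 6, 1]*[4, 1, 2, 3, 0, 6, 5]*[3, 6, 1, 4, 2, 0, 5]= [5, 1, 3, 2, 4, 0, 6]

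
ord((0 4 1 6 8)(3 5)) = 10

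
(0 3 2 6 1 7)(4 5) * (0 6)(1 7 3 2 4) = (0 2)(1 3 4 5)(6 7)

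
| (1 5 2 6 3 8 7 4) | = 8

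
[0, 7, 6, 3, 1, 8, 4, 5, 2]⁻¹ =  [0, 4, 8, 3, 6, 7, 2, 1, 5]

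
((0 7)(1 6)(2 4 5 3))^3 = (0 7)(1 6)(2 3 5 4)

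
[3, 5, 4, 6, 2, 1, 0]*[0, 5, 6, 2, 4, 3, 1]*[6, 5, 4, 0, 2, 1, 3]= [4, 0, 2, 5, 3, 1, 6]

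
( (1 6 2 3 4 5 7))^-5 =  (1 2 4 7 6 3 5)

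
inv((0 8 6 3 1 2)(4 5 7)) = (0 2 1 3 6 8)(4 7 5)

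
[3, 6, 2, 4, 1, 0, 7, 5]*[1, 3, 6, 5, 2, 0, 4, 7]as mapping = [0→5, 1→4, 2→6, 3→2, 4→3, 5→1, 6→7, 7→0]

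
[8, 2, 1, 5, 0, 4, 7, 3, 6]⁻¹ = [4, 2, 1, 7, 5, 3, 8, 6, 0]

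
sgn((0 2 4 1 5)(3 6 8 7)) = -1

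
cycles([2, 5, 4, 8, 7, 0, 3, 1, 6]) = (0 2 4 7 1 5)(3 8 6)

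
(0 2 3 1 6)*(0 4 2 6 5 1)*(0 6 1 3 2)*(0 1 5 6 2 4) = (0 5 3 2 4 1 6)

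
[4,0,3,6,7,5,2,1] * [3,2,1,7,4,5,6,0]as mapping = [0→4,1→3,2→7,3→6,4→0,5→5,6→1,7→2]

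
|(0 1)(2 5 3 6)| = 4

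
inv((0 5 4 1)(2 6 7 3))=(0 1 4 5)(2 3 7 6)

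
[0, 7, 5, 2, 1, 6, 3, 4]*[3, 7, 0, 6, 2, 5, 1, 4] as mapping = [0→3, 1→4, 2→5, 3→0, 4→7, 5→1, 6→6, 7→2] 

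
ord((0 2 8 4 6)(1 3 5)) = 15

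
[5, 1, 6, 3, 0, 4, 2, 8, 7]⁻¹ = [4, 1, 6, 3, 5, 0, 2, 8, 7]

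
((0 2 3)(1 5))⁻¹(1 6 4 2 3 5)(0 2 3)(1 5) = (0 1 5 6 4 3)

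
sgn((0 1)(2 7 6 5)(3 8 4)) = 1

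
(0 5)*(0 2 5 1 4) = (0 1 4)(2 5)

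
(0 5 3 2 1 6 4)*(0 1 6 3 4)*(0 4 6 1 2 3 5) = (1 5 6 4 2)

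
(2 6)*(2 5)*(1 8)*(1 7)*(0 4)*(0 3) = (0 4 3)(1 8 7)(2 6 5)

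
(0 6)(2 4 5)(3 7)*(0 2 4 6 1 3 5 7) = (0 1 3)(2 6)(4 7 5)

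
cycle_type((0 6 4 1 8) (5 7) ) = 2.5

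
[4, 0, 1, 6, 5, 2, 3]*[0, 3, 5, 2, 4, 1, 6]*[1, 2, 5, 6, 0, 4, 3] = [0, 1, 6, 3, 2, 4, 5]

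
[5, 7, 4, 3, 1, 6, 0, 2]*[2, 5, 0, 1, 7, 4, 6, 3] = [4, 3, 7, 1, 5, 6, 2, 0]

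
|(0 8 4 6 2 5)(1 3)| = 6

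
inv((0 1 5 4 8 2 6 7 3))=(0 3 7 6 2 8 4 5 1)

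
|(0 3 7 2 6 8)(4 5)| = 6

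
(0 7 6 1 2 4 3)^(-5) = (0 6 2 3 7 1 4)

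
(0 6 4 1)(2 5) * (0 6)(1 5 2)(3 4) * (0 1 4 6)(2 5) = (0 1)(2 5 4)(3 6)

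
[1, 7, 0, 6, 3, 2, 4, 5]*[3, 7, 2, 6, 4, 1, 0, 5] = [7, 5, 3, 0, 6, 2, 4, 1]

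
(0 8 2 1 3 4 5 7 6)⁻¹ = (0 6 7 5 4 3 1 2 8)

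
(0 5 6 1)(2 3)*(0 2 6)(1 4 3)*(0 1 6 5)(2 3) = (1 3 5)(2 6 4)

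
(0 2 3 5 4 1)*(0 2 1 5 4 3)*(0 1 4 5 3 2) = (0 4 3 5 2 1)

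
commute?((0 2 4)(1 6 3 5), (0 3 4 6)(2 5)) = no:(0 2 4)(1 6 3 5) * (0 3 4 6)(2 5) = (0 5 1)(2 6 4 3), (0 3 4 6)(2 5) * (0 2 4)(1 6 3 5) = (0 5 4 3)(1 6 2)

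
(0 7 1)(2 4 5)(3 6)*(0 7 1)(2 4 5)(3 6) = (0 1 7)(2 5 4)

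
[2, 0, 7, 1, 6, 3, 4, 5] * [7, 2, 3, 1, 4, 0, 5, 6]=[3, 7, 6, 2, 5, 1, 4, 0]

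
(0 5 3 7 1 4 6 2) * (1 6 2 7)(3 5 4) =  (0 4 2)(1 3)(6 7)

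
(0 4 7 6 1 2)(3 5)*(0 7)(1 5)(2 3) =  (0 4)(1 3)(2 7 6 5)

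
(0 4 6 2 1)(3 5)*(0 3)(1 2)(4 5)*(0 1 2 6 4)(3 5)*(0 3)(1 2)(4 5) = (1 4 5 2 6)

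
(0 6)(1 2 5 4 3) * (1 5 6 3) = (0 3 5 4 1 2 6)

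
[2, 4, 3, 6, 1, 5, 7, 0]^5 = [0, 4, 2, 3, 1, 5, 6, 7]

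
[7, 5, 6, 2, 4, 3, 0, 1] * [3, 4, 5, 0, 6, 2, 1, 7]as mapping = [0→7, 1→2, 2→1, 3→5, 4→6, 5→0, 6→3, 7→4]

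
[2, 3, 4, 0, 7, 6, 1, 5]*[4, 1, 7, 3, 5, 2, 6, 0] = [7, 3, 5, 4, 0, 6, 1, 2]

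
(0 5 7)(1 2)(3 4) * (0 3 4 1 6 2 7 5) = (1 7 3)(2 6)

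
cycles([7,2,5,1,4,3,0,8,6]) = (0 7 8 6)(1 2 5 3)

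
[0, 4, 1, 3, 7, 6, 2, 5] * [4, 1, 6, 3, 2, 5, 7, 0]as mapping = [0→4, 1→2, 2→1, 3→3, 4→0, 5→7, 6→6, 7→5]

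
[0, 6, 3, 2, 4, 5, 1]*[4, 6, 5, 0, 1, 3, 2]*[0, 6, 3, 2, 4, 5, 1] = [4, 3, 0, 5, 6, 2, 1]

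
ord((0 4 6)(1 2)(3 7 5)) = 6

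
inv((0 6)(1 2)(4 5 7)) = (0 6)(1 2)(4 7 5)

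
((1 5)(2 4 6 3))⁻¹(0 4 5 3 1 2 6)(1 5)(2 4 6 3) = (0 6 1 2 5 4 3)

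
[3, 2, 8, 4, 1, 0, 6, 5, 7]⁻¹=[5, 4, 1, 0, 3, 7, 6, 8, 2]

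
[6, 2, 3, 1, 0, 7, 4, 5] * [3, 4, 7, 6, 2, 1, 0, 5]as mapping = [0→0, 1→7, 2→6, 3→4, 4→3, 5→5, 6→2, 7→1]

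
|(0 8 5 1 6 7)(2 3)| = 6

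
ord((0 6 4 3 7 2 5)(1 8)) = 14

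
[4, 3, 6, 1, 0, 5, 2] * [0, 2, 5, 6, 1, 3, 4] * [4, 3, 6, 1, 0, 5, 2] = [3, 2, 0, 6, 4, 1, 5]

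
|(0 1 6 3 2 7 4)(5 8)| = 14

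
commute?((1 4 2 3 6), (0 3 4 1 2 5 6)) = no:(1 4 2 3 6)*(0 3 4 1 2 5 6) = (0 3)(2 4 5 6), (0 3 4 1 2 5 6)*(1 4 2 3 6) = (0 6)(1 3 2 5)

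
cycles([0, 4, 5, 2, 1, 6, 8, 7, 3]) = (1 4)(2 5 6 8 3)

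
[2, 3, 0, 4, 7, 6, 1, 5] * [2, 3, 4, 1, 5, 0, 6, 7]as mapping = [0→4, 1→1, 2→2, 3→5, 4→7, 5→6, 6→3, 7→0]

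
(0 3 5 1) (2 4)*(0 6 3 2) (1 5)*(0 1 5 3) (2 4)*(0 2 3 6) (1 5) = (0 4 5 6 2 3 1) 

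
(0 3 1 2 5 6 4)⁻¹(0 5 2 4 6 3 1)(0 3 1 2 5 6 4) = (0 4 1 2 3 6 5)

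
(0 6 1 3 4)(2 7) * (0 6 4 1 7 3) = (0 4 6 7 2 3 1)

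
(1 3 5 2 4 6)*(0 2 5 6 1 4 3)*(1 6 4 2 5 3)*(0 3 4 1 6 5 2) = (0 2 6)(1 3)(4 5)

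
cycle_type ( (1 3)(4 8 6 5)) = 2.4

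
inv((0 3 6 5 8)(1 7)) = (0 8 5 6 3)(1 7)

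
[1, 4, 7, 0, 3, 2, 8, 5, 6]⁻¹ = [3, 0, 5, 4, 1, 7, 8, 2, 6]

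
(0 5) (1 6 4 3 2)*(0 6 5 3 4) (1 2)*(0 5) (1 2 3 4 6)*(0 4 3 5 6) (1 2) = (0 3 1 4) (2 5) 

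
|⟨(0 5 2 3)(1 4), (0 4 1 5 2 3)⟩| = 72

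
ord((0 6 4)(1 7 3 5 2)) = 15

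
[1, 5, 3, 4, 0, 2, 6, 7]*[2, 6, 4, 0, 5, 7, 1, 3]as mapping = [0→6, 1→7, 2→0, 3→5, 4→2, 5→4, 6→1, 7→3]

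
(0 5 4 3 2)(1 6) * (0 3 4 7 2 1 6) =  (0 5 7 2 3 1)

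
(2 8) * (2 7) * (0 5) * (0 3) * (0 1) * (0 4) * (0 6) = (0 5 3 1 4 6) (2 8 7) 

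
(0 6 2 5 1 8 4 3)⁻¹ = (0 3 4 8 1 5 2 6)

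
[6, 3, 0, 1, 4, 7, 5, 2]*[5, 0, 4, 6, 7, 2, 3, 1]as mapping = [0→3, 1→6, 2→5, 3→0, 4→7, 5→1, 6→2, 7→4]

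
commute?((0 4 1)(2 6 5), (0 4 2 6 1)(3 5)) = no:(0 4 1)(2 6 5) * (0 4 2 6 1)(3 5) = (0 2 1 4)(3 5 6), (0 4 2 6 1)(3 5) * (0 4 1)(2 6 5) = (0 1 4 6)(2 5 3)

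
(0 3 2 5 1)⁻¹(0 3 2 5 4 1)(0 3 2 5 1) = (0 3 2 5 1 4)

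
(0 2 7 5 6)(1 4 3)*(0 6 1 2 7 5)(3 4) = (0 7)(1 3 2 5)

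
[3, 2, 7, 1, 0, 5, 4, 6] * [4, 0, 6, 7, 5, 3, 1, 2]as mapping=[0→7, 1→6, 2→2, 3→0, 4→4, 5→3, 6→5, 7→1]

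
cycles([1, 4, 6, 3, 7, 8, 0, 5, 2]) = (0 1 4 7 5 8 2 6)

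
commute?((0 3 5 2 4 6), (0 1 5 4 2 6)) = no:(0 3 5 2 4 6)*(0 1 5 4 2 6) = (0 3 4)(1 5 6), (0 1 5 4 2 6)*(0 3 5 2 4 6) = (0 1 2)(3 5 6)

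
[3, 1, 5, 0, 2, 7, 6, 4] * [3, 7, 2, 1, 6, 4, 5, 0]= [1, 7, 4, 3, 2, 0, 5, 6]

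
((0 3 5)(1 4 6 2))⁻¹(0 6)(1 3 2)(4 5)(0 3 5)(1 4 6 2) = (0 6)(1 4 5)(2 3)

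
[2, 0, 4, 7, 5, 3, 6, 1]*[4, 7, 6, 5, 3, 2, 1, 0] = [6, 4, 3, 0, 2, 5, 1, 7]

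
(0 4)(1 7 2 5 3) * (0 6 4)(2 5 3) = (1 7 5 2 3)(4 6)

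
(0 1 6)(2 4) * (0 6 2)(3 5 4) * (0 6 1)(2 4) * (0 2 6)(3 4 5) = (0 2 4)(1 5 6)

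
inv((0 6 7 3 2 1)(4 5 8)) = (0 1 2 3 7 6)(4 8 5)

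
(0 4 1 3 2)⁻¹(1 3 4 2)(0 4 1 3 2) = (0 3 2 1)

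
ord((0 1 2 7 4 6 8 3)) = 8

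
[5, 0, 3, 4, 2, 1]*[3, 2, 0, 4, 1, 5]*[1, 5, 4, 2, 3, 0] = [0, 2, 3, 5, 1, 4]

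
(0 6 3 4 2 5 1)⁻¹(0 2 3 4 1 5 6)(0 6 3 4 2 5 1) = (0 1 3 6 5 4 2)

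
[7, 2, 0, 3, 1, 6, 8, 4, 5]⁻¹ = [2, 4, 1, 3, 7, 8, 5, 0, 6]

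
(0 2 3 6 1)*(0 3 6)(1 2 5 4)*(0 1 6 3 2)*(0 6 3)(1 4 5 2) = (0 2)(3 4)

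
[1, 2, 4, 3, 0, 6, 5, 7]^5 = [1, 2, 4, 3, 0, 6, 5, 7]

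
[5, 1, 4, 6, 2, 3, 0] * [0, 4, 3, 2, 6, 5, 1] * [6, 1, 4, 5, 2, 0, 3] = [0, 2, 3, 1, 5, 4, 6]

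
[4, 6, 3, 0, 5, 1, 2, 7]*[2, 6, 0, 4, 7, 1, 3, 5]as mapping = [0→7, 1→3, 2→4, 3→2, 4→1, 5→6, 6→0, 7→5]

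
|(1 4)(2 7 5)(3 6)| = 6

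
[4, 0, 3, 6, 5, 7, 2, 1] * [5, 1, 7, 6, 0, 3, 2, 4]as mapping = [0→0, 1→5, 2→6, 3→2, 4→3, 5→4, 6→7, 7→1]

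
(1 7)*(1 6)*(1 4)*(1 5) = (1 7 6 4 5)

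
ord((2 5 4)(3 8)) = 6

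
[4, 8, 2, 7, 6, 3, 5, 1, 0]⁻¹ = [8, 7, 2, 5, 0, 6, 4, 3, 1]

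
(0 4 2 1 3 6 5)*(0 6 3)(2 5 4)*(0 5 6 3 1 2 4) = (0 4 6)(1 5 3)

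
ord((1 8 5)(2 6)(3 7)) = 6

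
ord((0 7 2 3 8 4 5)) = 7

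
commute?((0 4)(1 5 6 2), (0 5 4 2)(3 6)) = no:(0 4)(1 5 6 2)*(0 5 4 2)(3 6) = (0 2 1 4 5 3 6), (0 5 4 2)(3 6)*(0 4)(1 5 6 2) = (0 6 3 2 4 1 5)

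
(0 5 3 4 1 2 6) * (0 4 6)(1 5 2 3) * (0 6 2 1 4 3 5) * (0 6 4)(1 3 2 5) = (0 3 5)(2 4 6)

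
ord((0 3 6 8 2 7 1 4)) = 8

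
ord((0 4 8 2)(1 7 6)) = 12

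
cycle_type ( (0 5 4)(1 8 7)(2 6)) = 2.3^2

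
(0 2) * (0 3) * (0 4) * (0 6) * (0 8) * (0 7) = (0 2 3 4 6 8 7)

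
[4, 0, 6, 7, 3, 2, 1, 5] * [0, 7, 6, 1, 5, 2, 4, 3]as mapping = [0→5, 1→0, 2→4, 3→3, 4→1, 5→6, 6→7, 7→2]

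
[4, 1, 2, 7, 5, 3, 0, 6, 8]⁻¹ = [6, 1, 2, 5, 0, 4, 7, 3, 8]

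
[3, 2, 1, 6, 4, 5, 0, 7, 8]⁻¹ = [6, 2, 1, 0, 4, 5, 3, 7, 8]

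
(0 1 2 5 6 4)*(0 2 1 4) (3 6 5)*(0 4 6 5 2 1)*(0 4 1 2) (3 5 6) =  (0 3 6 1 4 2 5) 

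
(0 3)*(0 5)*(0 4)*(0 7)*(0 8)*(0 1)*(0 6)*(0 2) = (0 3 5 4 7 8 1 6 2)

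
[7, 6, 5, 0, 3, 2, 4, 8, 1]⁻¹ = [3, 8, 5, 4, 6, 2, 1, 0, 7]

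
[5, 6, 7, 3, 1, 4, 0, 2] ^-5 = [0, 1, 7, 3, 4, 5, 6, 2] 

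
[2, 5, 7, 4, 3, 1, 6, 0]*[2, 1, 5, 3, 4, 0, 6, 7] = [5, 0, 7, 4, 3, 1, 6, 2]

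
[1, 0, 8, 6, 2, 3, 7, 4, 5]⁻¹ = [1, 0, 4, 5, 7, 8, 3, 6, 2]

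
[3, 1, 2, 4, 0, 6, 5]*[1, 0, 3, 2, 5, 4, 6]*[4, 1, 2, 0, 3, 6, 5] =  [2, 4, 0, 6, 1, 5, 3]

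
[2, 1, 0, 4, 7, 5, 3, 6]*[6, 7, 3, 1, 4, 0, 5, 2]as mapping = [0→3, 1→7, 2→6, 3→4, 4→2, 5→0, 6→1, 7→5]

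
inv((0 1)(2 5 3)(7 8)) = (0 1)(2 3 5)(7 8)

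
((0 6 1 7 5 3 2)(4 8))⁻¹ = (0 2 3 5 7 1 6)(4 8)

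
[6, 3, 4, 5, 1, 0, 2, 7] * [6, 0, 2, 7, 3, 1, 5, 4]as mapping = [0→5, 1→7, 2→3, 3→1, 4→0, 5→6, 6→2, 7→4]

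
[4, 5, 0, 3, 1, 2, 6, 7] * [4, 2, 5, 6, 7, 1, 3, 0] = [7, 1, 4, 6, 2, 5, 3, 0]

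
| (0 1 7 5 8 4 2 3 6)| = 9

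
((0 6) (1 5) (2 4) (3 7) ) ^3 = (0 6) (1 5) (2 4) (3 7) 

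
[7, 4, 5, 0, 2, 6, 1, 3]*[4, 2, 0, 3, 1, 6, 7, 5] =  [5, 1, 6, 4, 0, 7, 2, 3]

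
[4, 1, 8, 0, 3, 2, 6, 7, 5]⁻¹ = [3, 1, 5, 4, 0, 8, 6, 7, 2]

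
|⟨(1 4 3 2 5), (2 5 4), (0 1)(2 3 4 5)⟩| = 360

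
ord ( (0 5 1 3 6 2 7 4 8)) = 9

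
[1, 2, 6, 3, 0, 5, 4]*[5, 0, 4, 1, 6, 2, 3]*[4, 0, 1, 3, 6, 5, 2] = [4, 6, 3, 0, 5, 1, 2]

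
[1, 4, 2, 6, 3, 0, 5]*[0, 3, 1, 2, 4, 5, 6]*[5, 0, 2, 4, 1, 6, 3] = [4, 1, 0, 3, 2, 5, 6]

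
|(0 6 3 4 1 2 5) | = 7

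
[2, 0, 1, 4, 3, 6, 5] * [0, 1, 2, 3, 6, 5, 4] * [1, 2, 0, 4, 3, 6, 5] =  [0, 1, 2, 5, 4, 3, 6]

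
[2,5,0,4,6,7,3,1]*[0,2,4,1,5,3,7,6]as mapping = [0→4,1→3,2→0,3→5,4→7,5→6,6→1,7→2]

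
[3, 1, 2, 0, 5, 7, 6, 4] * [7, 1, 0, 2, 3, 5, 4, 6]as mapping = [0→2, 1→1, 2→0, 3→7, 4→5, 5→6, 6→4, 7→3]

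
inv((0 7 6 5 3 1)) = (0 1 3 5 6 7)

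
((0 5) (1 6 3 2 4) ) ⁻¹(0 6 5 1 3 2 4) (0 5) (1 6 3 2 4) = (0 6 2 4 1 5 3) 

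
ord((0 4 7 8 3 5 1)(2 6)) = 14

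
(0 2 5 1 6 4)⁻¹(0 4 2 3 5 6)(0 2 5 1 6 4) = (0 5 3 1 4 2)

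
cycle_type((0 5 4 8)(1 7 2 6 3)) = 4.5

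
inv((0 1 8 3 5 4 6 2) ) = (0 2 6 4 5 3 8 1) 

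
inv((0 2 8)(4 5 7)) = (0 8 2)(4 7 5)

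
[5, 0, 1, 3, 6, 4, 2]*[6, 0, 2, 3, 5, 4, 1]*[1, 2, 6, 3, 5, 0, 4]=[5, 4, 1, 3, 2, 0, 6]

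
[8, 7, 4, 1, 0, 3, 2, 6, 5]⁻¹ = [4, 3, 6, 5, 2, 8, 7, 1, 0]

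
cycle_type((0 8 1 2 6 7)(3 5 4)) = 3.6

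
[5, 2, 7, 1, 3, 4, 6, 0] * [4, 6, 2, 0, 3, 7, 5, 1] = [7, 2, 1, 6, 0, 3, 5, 4]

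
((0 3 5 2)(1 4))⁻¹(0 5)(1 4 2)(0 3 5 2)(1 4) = (0 4 1)(2 3)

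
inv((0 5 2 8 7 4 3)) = (0 3 4 7 8 2 5)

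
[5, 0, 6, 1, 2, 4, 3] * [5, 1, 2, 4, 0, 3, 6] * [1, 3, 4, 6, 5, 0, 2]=[6, 0, 2, 3, 4, 1, 5]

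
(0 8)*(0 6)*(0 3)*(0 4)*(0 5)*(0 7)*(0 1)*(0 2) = (0 8 6 3 4 5 7 1 2)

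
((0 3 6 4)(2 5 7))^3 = (0 4 6 3)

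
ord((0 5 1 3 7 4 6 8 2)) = 9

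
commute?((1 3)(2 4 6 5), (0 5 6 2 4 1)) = no:(1 3)(2 4 6 5)*(0 5 6 2 4 1) = (0 5 4 2 1 3), (0 5 6 2 4 1)*(1 3)(2 4 6 5) = (0 2 6 4 3 1)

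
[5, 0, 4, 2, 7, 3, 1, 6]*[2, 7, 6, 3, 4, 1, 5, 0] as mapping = [0→1, 1→2, 2→4, 3→6, 4→0, 5→3, 6→7, 7→5] 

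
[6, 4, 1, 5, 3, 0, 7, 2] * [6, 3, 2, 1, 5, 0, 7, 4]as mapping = [0→7, 1→5, 2→3, 3→0, 4→1, 5→6, 6→4, 7→2]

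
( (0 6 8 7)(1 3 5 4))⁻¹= (0 7 8 6)(1 4 5 3)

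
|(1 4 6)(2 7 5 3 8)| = 15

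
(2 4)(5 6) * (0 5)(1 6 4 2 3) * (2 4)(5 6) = (0 6)(1 5 2 4 3)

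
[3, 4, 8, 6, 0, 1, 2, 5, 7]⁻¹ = [4, 5, 6, 0, 1, 7, 3, 8, 2]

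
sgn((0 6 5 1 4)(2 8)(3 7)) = 1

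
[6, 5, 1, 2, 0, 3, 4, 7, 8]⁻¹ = [4, 2, 3, 5, 6, 1, 0, 7, 8]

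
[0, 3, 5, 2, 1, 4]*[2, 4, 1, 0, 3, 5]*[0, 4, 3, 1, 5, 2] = [3, 0, 2, 4, 5, 1] 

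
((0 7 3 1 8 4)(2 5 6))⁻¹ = (0 4 8 1 3 7)(2 6 5)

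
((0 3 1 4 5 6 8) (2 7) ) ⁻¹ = (0 8 6 5 4 1 3) (2 7) 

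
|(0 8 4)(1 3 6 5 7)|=15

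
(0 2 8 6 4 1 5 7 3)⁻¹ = (0 3 7 5 1 4 6 8 2)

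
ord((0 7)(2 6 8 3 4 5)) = 6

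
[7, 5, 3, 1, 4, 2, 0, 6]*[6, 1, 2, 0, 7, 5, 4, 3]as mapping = [0→3, 1→5, 2→0, 3→1, 4→7, 5→2, 6→6, 7→4]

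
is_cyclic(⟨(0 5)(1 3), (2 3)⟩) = no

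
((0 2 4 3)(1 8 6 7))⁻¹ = (0 3 4 2)(1 7 6 8)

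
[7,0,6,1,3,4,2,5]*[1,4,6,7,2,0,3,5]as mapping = [0→5,1→1,2→3,3→4,4→7,5→2,6→6,7→0]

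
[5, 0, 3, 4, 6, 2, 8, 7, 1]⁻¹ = [1, 8, 5, 2, 3, 0, 4, 7, 6]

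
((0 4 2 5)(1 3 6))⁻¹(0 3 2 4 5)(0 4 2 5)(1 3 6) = (0 4 6 5 2)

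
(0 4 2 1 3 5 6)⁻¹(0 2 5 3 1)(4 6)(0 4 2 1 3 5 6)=(0 2)(1 6 5 3 4)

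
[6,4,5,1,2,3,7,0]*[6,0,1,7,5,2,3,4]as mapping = [0→3,1→5,2→2,3→0,4→1,5→7,6→4,7→6]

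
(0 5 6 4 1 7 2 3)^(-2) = (0 2 1 6)(3 7 4 5)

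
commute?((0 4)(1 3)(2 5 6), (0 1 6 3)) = no:(0 4)(1 3)(2 5 6) * (0 1 6 3) = (0 4 1)(2 5 3 6), (0 1 6 3) * (0 4)(1 3)(2 5 6) = (0 3 4)(1 2 5 6)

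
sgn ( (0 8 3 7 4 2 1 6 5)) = 1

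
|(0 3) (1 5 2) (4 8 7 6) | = 12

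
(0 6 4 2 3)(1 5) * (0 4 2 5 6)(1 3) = (1 6 2)(3 4 5)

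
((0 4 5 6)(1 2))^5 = (0 4 5 6)(1 2)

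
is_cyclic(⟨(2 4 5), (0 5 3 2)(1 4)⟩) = no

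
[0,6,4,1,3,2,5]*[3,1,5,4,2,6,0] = [3,0,2,1,4,5,6]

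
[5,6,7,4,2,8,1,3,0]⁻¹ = [8,6,4,7,3,0,1,2,5]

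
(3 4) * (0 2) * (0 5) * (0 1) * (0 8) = (0 2 5 1 8)(3 4)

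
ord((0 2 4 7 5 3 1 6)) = 8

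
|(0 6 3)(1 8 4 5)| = 12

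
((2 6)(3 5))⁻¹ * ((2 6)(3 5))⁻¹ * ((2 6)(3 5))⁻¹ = (2 6)(3 5)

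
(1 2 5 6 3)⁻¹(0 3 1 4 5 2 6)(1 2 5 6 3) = (0 1 2 4 6 5 3)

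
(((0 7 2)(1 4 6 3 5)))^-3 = (1 6 5 4 3)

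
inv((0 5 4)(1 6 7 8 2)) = (0 4 5)(1 2 8 7 6)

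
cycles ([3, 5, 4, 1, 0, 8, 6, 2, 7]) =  (0 3 1 5 8 7 2 4)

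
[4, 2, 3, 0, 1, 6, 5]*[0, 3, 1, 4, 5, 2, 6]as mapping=[0→5, 1→1, 2→4, 3→0, 4→3, 5→6, 6→2]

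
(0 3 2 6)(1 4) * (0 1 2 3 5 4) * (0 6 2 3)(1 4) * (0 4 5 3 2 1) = (0 3 4 2 1 6 5)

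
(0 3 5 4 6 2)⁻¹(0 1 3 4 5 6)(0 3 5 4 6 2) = (1 5 6 4 2 3)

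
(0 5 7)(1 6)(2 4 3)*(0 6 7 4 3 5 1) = (0 1 7 6)(2 3)(4 5)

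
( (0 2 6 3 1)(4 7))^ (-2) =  (0 3 2 1 6)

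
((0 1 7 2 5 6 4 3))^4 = (0 5)(1 6)(2 3)(4 7)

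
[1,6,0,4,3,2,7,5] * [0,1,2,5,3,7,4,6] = [1,4,0,3,5,2,6,7]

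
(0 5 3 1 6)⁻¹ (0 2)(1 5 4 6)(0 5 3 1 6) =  (0 6 3 4)(2 5)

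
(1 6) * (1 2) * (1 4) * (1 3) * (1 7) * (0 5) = (0 5)(1 6 2 4 3 7)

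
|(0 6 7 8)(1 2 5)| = 12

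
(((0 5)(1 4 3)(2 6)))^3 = (0 5)(2 6)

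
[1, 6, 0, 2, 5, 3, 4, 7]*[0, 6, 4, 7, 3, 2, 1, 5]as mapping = [0→6, 1→1, 2→0, 3→4, 4→2, 5→7, 6→3, 7→5]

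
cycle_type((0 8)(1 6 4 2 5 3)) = 2.6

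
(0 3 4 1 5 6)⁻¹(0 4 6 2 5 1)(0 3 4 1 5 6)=(0 2 6 5 3 1)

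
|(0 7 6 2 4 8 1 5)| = 8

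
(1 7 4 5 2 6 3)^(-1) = (1 3 6 2 5 4 7)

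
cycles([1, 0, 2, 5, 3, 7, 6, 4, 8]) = (0 1)(3 5 7 4)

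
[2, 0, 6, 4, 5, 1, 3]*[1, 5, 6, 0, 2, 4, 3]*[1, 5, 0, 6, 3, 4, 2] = [2, 5, 6, 0, 3, 4, 1] 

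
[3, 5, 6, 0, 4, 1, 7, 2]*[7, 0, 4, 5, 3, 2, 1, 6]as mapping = [0→5, 1→2, 2→1, 3→7, 4→3, 5→0, 6→6, 7→4]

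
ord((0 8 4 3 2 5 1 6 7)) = 9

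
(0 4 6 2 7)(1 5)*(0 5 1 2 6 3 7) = (0 4 3 7 5 2)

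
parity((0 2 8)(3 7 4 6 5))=even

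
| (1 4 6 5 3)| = 5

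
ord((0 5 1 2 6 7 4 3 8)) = 9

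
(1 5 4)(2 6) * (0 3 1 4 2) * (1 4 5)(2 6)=(0 3 4 5 6)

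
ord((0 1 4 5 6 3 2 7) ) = 8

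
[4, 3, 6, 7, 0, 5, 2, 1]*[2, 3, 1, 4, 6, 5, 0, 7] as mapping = [0→6, 1→4, 2→0, 3→7, 4→2, 5→5, 6→1, 7→3] 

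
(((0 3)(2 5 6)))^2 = (2 6 5)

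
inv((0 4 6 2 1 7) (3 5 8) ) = (0 7 1 2 6 4) (3 8 5) 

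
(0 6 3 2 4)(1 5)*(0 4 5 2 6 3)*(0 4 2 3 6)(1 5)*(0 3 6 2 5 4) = (0 2 1 6)(4 5)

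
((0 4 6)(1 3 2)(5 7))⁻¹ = (0 6 4)(1 2 3)(5 7)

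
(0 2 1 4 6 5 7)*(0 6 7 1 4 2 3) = (0 3) (1 2 4 7 6 5) 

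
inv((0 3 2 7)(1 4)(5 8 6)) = (0 7 2 3)(1 4)(5 6 8)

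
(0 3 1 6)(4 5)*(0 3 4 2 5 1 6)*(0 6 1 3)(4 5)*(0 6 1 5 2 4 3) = (0 2 3 5 4)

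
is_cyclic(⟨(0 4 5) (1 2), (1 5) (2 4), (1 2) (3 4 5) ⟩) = no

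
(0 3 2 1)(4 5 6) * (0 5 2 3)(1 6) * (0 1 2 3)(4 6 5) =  (0 1 4 3)(2 5)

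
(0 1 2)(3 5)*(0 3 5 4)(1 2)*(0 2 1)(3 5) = (0 1)(2 5 3 4)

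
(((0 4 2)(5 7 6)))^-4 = (0 2 4)(5 6 7)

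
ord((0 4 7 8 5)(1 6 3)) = 15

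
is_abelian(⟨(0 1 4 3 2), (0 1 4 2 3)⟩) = no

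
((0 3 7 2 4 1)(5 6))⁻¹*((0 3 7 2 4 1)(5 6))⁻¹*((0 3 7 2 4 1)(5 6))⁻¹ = (0 2)(1 7)(3 4)(5 6)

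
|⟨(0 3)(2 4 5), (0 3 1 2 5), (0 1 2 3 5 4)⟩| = 720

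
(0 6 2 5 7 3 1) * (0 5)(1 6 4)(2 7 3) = (0 4 1 5 3 6 7 2)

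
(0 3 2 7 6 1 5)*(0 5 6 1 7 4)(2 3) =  (0 2 4)(1 6 7)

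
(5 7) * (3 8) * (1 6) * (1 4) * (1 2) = (1 6 4 2)(3 8)(5 7)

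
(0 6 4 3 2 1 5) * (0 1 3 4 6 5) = (0 5 1)(2 3)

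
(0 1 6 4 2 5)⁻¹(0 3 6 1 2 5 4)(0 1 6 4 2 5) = (0 2 1 3 4 6 5)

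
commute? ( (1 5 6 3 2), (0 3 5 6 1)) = no: (1 5 6 3 2)*(0 3 5 6 1) = (0 3 2)(1 6 5), (0 3 5 6 1)*(1 5 6 3 2) = (0 2 1)(3 6 5)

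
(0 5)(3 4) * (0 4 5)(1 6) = (1 6)(3 5 4)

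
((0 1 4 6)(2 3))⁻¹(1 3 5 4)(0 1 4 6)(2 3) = (2 5 6 4)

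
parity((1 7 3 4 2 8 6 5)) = odd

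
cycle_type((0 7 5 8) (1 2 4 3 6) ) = 4.5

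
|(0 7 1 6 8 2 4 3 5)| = 9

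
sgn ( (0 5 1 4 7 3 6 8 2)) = 1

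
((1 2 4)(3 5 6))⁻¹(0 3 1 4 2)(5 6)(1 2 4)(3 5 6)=(0 5 2 1 4)(3 6)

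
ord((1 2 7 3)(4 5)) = 4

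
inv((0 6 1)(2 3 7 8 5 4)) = (0 1 6)(2 4 5 8 7 3)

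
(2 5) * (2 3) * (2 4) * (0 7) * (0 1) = (0 7 1)(2 5 3 4)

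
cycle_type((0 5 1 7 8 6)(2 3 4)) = 3.6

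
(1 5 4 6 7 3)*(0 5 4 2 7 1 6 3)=(0 5 2 7)(1 4 3 6)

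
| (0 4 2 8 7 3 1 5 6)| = 9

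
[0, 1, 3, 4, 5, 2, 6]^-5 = [0, 1, 5, 2, 3, 4, 6]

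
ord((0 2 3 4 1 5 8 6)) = 8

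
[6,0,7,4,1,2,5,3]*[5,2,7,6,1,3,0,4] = [0,5,4,1,2,7,3,6]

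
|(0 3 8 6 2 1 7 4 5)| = 9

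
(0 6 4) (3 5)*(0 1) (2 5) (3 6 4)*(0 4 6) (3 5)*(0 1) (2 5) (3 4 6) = (0 3 5 1 6 2 4) 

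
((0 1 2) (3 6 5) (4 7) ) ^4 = (0 1 2) (3 6 5) 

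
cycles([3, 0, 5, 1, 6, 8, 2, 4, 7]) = (0 3 1)(2 5 8 7 4 6)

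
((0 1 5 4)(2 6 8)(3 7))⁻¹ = (0 4 5 1)(2 8 6)(3 7)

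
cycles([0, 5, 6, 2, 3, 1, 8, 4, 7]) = (1 5)(2 6 8 7 4 3)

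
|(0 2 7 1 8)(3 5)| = 10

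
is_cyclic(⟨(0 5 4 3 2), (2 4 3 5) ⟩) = no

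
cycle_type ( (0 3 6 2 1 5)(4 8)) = 2.6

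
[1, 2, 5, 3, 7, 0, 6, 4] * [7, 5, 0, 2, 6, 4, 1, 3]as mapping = [0→5, 1→0, 2→4, 3→2, 4→3, 5→7, 6→1, 7→6]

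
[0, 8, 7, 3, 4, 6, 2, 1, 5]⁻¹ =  [0, 7, 6, 3, 4, 8, 5, 2, 1]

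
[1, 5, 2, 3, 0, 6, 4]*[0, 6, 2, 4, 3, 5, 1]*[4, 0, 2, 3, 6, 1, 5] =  [5, 1, 2, 6, 4, 0, 3]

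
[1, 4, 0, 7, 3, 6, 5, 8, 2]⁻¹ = [2, 0, 8, 4, 1, 6, 5, 3, 7]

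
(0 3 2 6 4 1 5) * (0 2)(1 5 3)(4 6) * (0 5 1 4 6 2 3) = (0 4 1)(2 6)(3 5)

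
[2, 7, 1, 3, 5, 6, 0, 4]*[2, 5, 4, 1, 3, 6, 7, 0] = [4, 0, 5, 1, 6, 7, 2, 3]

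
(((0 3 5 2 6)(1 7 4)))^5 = (1 4 7)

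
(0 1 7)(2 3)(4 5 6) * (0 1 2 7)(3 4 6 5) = (0 2 4 3 7 1)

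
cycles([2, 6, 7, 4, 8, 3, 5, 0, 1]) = (0 2 7)(1 6 5 3 4 8)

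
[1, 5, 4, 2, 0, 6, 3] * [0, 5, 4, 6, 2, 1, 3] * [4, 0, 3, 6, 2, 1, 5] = [1, 0, 3, 2, 4, 6, 5]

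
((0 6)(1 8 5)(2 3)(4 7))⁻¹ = (0 6)(1 5 8)(2 3)(4 7)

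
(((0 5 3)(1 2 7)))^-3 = ()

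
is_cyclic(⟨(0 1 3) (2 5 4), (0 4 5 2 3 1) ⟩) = no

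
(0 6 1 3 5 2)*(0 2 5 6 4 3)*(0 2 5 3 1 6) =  (0 4 1 2 5 3)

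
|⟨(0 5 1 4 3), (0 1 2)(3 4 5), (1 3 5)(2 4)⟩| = 720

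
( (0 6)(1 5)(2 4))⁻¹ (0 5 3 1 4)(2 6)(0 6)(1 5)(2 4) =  (0 4)(1 3 5 2 6)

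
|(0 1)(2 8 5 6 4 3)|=6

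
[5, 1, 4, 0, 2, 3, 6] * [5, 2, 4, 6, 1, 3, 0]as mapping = [0→3, 1→2, 2→1, 3→5, 4→4, 5→6, 6→0]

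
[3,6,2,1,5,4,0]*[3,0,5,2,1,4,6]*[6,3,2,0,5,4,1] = [2,1,4,6,5,3,0]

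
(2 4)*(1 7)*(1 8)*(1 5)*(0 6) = (0 6) (1 7 8 5) (2 4) 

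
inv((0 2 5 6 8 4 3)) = (0 3 4 8 6 5 2)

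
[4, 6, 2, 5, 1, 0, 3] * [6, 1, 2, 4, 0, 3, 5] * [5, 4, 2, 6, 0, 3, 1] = [5, 3, 2, 6, 4, 1, 0]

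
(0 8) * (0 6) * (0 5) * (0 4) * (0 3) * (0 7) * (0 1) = (0 8 6 5 4 3 7 1)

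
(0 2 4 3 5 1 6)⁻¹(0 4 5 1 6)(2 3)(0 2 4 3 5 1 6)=(0 2 3 1 6)(4 5)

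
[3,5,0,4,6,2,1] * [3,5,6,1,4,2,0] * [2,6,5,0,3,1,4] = [6,5,0,3,2,4,1]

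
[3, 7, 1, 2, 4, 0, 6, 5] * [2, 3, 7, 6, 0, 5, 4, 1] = [6, 1, 3, 7, 0, 2, 4, 5]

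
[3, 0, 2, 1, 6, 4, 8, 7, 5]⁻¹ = [1, 3, 2, 0, 5, 8, 4, 7, 6]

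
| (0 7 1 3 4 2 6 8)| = 8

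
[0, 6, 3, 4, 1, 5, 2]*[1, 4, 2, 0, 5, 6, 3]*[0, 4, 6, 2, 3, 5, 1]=[4, 2, 0, 5, 3, 1, 6]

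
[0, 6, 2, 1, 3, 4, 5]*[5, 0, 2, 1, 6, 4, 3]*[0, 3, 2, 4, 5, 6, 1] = [6, 4, 2, 0, 3, 1, 5]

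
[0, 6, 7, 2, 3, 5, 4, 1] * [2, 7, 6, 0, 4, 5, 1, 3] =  [2, 1, 3, 6, 0, 5, 4, 7]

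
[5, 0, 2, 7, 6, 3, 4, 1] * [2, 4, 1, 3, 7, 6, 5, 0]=[6, 2, 1, 0, 5, 3, 7, 4]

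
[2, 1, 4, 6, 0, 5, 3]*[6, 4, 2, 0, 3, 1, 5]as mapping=[0→2, 1→4, 2→3, 3→5, 4→6, 5→1, 6→0]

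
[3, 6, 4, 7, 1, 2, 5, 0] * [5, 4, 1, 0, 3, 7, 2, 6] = [0, 2, 3, 6, 4, 1, 7, 5]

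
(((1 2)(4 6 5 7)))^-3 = (1 2)(4 6 5 7)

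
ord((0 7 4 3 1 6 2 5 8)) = 9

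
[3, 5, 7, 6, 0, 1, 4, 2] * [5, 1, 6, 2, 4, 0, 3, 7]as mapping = [0→2, 1→0, 2→7, 3→3, 4→5, 5→1, 6→4, 7→6]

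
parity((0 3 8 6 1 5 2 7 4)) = even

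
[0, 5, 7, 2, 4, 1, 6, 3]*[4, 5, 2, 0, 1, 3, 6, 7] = [4, 3, 7, 2, 1, 5, 6, 0]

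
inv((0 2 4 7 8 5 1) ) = (0 1 5 8 7 4 2) 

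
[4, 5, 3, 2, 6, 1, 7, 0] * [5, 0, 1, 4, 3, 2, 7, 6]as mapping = [0→3, 1→2, 2→4, 3→1, 4→7, 5→0, 6→6, 7→5]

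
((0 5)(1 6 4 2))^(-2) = (1 4)(2 6)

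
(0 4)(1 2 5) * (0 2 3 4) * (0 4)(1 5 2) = (0 4 1 3)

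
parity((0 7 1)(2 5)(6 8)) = even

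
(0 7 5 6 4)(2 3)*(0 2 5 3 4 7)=(2 4)(3 5 6 7)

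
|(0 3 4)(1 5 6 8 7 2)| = 6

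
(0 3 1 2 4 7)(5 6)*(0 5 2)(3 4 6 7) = (0 4 3 1)(2 6)(5 7)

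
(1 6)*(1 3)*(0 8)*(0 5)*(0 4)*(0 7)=(0 8 5 4 7) (1 6 3) 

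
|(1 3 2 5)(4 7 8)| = 12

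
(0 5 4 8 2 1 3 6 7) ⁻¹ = (0 7 6 3 1 2 8 4 5) 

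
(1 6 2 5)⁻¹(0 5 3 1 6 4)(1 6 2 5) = (0 1 3 6 2 4)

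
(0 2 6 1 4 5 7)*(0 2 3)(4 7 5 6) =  (0 3)(1 7 2 4 6)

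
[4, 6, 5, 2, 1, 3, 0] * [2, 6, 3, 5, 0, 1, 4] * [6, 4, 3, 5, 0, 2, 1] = [6, 0, 4, 5, 1, 2, 3]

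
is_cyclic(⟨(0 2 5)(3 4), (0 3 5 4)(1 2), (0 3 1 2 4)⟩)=no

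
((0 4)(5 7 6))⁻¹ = (0 4)(5 6 7)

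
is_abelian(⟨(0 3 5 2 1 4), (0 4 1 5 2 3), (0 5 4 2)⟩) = no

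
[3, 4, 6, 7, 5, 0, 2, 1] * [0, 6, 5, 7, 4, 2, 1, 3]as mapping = [0→7, 1→4, 2→1, 3→3, 4→2, 5→0, 6→5, 7→6]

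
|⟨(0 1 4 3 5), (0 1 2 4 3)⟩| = 60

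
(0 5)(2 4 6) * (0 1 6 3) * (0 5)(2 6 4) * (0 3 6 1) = (0 3 5)(1 4 6)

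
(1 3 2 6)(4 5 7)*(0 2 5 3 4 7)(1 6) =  (0 2 1 4 3 5)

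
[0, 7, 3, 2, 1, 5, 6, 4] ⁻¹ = [0, 4, 3, 2, 7, 5, 6, 1] 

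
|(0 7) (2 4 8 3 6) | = 10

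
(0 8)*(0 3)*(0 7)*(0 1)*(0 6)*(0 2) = (0 8 3 7 1 6 2)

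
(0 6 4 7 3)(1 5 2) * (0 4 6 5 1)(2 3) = (0 5 3 4 7 2)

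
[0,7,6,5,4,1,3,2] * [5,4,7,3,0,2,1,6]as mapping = [0→5,1→6,2→1,3→2,4→0,5→4,6→3,7→7]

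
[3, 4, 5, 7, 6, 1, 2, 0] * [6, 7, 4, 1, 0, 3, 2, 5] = [1, 0, 3, 5, 2, 7, 4, 6]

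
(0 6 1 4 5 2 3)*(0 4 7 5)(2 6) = (0 2 3 4)(1 7 5 6)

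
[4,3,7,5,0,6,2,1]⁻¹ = [4,7,6,1,0,3,5,2]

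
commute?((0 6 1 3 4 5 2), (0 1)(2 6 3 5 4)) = no:(0 6 1 3 4 5 2) * (0 1)(2 6 3 5 4) = (0 3 2 1 5 6), (0 1)(2 6 3 5 4) * (0 6 1 3 4 5 2) = (0 3 2 1 6 4)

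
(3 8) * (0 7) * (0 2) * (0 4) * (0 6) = (0 7 2 4 6) (3 8) 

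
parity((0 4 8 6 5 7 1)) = even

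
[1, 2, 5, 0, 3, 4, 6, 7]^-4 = [2, 5, 4, 1, 0, 3, 6, 7]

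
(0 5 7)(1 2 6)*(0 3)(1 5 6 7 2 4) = (0 6 5 2 7 3)(1 4)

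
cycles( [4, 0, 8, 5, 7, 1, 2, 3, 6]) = (0 4 7 3 5 1)(2 8 6)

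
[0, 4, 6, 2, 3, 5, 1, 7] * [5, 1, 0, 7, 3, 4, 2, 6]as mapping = [0→5, 1→3, 2→2, 3→0, 4→7, 5→4, 6→1, 7→6]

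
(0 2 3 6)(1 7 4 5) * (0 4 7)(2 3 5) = (0 3 6 4 2 5 1)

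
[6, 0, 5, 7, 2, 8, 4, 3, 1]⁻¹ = [1, 8, 4, 7, 6, 2, 0, 3, 5]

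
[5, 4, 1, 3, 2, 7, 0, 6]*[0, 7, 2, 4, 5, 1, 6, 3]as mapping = [0→1, 1→5, 2→7, 3→4, 4→2, 5→3, 6→0, 7→6]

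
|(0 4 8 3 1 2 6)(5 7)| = 14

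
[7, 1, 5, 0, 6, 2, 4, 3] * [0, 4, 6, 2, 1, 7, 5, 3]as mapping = [0→3, 1→4, 2→7, 3→0, 4→5, 5→6, 6→1, 7→2]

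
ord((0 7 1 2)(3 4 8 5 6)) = 20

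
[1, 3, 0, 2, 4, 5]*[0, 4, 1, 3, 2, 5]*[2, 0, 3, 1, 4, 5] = [4, 1, 2, 0, 3, 5]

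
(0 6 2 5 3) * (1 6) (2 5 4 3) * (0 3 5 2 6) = (0 1) (2 4 5 6) 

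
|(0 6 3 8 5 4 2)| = 7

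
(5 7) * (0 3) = (0 3) (5 7) 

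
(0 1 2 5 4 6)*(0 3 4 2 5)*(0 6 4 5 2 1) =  (1 2 6 3 5)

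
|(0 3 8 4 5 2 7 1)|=8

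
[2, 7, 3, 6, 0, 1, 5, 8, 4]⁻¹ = [4, 5, 0, 2, 8, 6, 3, 1, 7]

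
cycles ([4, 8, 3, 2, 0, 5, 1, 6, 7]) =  (0 4)(1 8 7 6)(2 3)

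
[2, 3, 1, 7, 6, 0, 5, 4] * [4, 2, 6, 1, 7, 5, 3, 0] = [6, 1, 2, 0, 3, 4, 5, 7]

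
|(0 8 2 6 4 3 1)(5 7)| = 14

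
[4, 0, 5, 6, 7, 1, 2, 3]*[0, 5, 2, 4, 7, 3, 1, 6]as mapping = [0→7, 1→0, 2→3, 3→1, 4→6, 5→5, 6→2, 7→4]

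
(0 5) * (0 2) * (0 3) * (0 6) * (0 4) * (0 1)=(0 5 2 3 6 4 1)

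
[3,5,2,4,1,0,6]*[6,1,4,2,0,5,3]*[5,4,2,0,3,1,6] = [2,1,3,5,4,6,0]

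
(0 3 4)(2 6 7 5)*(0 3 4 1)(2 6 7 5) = (0 4 3 1)(2 7)(5 6)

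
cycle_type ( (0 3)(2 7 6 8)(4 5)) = 2^2.4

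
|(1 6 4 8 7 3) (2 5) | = 6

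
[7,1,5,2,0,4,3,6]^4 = [2,1,7,0,3,6,4,5]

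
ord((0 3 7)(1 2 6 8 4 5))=6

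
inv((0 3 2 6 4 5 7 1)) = (0 1 7 5 4 6 2 3)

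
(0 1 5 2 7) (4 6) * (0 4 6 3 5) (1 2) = (0 2 7 4 3 5 1) 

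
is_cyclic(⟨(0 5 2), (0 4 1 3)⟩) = no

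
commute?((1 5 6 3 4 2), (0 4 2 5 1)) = no:(1 5 6 3 4 2)*(0 4 2 5 1) = (0 4 5 6 3 2), (0 4 2 5 1)*(1 5 6 3 4 2) = (0 2 6 3 4 1)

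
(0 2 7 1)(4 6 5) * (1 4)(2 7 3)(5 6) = (0 7 4 5 1)(2 3)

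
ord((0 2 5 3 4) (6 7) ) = 10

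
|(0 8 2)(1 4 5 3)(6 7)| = 12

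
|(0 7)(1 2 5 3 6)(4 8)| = 10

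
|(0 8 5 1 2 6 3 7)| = 8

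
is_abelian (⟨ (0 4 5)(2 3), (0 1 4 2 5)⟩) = no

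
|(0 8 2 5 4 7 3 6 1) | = 9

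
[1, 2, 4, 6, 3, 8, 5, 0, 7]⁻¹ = [7, 0, 1, 4, 2, 6, 3, 8, 5]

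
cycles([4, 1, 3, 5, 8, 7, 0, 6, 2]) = (0 4 8 2 3 5 7 6) 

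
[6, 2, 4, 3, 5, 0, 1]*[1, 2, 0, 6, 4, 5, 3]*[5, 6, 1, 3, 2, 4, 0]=[3, 5, 2, 0, 4, 6, 1]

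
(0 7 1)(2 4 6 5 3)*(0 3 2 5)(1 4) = (0 7 4 6)(1 3 5 2)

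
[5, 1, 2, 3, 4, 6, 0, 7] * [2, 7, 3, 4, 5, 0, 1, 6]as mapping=[0→0, 1→7, 2→3, 3→4, 4→5, 5→1, 6→2, 7→6]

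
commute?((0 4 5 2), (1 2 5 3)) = no:(0 4 5 2)*(1 2 5 3) = (0 4 3 1 2), (1 2 5 3)*(0 4 5 2) = (0 4 5 3 1)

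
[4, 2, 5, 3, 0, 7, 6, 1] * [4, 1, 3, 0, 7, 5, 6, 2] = [7, 3, 5, 0, 4, 2, 6, 1]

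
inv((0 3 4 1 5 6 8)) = (0 8 6 5 1 4 3)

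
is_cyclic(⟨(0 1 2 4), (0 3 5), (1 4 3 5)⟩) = no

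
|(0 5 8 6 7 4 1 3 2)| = 9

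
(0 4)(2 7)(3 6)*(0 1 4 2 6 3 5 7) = (0 2)(1 4)(5 7 6)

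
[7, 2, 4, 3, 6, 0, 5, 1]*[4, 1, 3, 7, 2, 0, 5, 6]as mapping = [0→6, 1→3, 2→2, 3→7, 4→5, 5→4, 6→0, 7→1]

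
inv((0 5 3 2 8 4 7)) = (0 7 4 8 2 3 5)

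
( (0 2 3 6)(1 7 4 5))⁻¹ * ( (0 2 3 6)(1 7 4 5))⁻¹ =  (0 3)(1 4)(2 6)(5 7)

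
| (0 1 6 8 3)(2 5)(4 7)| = 10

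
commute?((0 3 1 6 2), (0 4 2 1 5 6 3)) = no:(0 3 1 6 2) * (0 4 2 1 5 6 3) = (1 3 5 6)(2 4), (0 4 2 1 5 6 3) * (0 3 1 6 2) = (0 4)(1 5 2 6)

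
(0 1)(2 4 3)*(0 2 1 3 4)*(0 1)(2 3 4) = (0 4 2 1 3)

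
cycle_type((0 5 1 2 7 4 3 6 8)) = 9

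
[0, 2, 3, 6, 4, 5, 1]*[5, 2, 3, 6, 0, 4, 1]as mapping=[0→5, 1→3, 2→6, 3→1, 4→0, 5→4, 6→2]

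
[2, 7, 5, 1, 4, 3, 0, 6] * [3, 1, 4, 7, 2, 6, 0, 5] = [4, 5, 6, 1, 2, 7, 3, 0]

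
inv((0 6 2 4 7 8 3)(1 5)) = (0 3 8 7 4 2 6)(1 5)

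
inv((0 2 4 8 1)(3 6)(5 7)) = (0 1 8 4 2)(3 6)(5 7)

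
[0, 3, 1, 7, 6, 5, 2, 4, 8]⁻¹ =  [0, 2, 6, 1, 7, 5, 4, 3, 8]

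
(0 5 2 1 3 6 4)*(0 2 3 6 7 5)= (1 6 4 2)(3 7 5)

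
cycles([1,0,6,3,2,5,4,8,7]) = (0 1)(2 6 4)(7 8)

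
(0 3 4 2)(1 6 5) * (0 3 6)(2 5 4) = (0 6 4 5 1)(2 3)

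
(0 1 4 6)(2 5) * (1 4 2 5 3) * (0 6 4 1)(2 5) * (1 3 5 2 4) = (0 3)(1 2 5 4)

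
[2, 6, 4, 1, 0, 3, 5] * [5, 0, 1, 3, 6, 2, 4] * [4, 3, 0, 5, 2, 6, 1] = [3, 2, 1, 4, 6, 5, 0] 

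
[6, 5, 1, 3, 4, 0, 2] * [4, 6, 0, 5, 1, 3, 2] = [2, 3, 6, 5, 1, 4, 0]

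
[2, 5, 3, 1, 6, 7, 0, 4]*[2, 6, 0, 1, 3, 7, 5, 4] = [0, 7, 1, 6, 5, 4, 2, 3]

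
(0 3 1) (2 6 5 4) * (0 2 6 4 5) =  (0 3 1 2 4 6) 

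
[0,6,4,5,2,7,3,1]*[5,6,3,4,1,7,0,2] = [5,0,1,7,3,2,4,6]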